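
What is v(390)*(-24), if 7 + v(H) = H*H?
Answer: -3650232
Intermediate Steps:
v(H) = -7 + H**2 (v(H) = -7 + H*H = -7 + H**2)
v(390)*(-24) = (-7 + 390**2)*(-24) = (-7 + 152100)*(-24) = 152093*(-24) = -3650232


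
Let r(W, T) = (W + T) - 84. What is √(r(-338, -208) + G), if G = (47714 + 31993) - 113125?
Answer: 16*I*√133 ≈ 184.52*I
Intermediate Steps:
G = -33418 (G = 79707 - 113125 = -33418)
r(W, T) = -84 + T + W (r(W, T) = (T + W) - 84 = -84 + T + W)
√(r(-338, -208) + G) = √((-84 - 208 - 338) - 33418) = √(-630 - 33418) = √(-34048) = 16*I*√133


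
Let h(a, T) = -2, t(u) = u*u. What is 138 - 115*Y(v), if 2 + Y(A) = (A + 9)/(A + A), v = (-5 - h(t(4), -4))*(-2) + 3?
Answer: 253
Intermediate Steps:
t(u) = u**2
v = 9 (v = (-5 - 1*(-2))*(-2) + 3 = (-5 + 2)*(-2) + 3 = -3*(-2) + 3 = 6 + 3 = 9)
Y(A) = -2 + (9 + A)/(2*A) (Y(A) = -2 + (A + 9)/(A + A) = -2 + (9 + A)/((2*A)) = -2 + (9 + A)*(1/(2*A)) = -2 + (9 + A)/(2*A))
138 - 115*Y(v) = 138 - 345*(3 - 1*9)/(2*9) = 138 - 345*(3 - 9)/(2*9) = 138 - 345*(-6)/(2*9) = 138 - 115*(-1) = 138 + 115 = 253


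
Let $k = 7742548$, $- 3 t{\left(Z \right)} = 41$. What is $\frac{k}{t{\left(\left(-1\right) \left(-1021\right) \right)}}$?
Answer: $- \frac{23227644}{41} \approx -5.6653 \cdot 10^{5}$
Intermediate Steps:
$t{\left(Z \right)} = - \frac{41}{3}$ ($t{\left(Z \right)} = \left(- \frac{1}{3}\right) 41 = - \frac{41}{3}$)
$\frac{k}{t{\left(\left(-1\right) \left(-1021\right) \right)}} = \frac{7742548}{- \frac{41}{3}} = 7742548 \left(- \frac{3}{41}\right) = - \frac{23227644}{41}$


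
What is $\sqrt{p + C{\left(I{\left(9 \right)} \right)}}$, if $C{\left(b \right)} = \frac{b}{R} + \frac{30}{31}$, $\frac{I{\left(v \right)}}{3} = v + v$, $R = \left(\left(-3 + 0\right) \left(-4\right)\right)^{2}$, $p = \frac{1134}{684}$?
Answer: $\frac{3 \sqrt{1850638}}{2356} \approx 1.7322$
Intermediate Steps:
$p = \frac{63}{38}$ ($p = 1134 \cdot \frac{1}{684} = \frac{63}{38} \approx 1.6579$)
$R = 144$ ($R = \left(\left(-3\right) \left(-4\right)\right)^{2} = 12^{2} = 144$)
$I{\left(v \right)} = 6 v$ ($I{\left(v \right)} = 3 \left(v + v\right) = 3 \cdot 2 v = 6 v$)
$C{\left(b \right)} = \frac{30}{31} + \frac{b}{144}$ ($C{\left(b \right)} = \frac{b}{144} + \frac{30}{31} = \frac{30}{31} + \frac{b}{144}$)
$\sqrt{p + C{\left(I{\left(9 \right)} \right)}} = \sqrt{\frac{63}{38} + \left(\frac{30}{31} + \frac{6 \cdot 9}{144}\right)} = \sqrt{\frac{63}{38} + \left(\frac{30}{31} + \frac{1}{144} \cdot 54\right)} = \sqrt{\frac{63}{38} + \left(\frac{30}{31} + \frac{3}{8}\right)} = \sqrt{\frac{63}{38} + \frac{333}{248}} = \sqrt{\frac{14139}{4712}} = \frac{3 \sqrt{1850638}}{2356}$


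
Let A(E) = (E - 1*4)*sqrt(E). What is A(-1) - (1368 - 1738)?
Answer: 370 - 5*I ≈ 370.0 - 5.0*I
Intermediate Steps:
A(E) = sqrt(E)*(-4 + E) (A(E) = (E - 4)*sqrt(E) = (-4 + E)*sqrt(E) = sqrt(E)*(-4 + E))
A(-1) - (1368 - 1738) = sqrt(-1)*(-4 - 1) - (1368 - 1738) = I*(-5) - 1*(-370) = -5*I + 370 = 370 - 5*I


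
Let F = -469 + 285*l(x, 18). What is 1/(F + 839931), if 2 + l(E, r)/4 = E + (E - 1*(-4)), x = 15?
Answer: 1/875942 ≈ 1.1416e-6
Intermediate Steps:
l(E, r) = 8 + 8*E (l(E, r) = -8 + 4*(E + (E - 1*(-4))) = -8 + 4*(E + (E + 4)) = -8 + 4*(E + (4 + E)) = -8 + 4*(4 + 2*E) = -8 + (16 + 8*E) = 8 + 8*E)
F = 36011 (F = -469 + 285*(8 + 8*15) = -469 + 285*(8 + 120) = -469 + 285*128 = -469 + 36480 = 36011)
1/(F + 839931) = 1/(36011 + 839931) = 1/875942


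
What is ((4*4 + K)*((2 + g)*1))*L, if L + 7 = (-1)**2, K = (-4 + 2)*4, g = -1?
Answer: -48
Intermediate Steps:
K = -8 (K = -2*4 = -8)
L = -6 (L = -7 + (-1)**2 = -7 + 1 = -6)
((4*4 + K)*((2 + g)*1))*L = ((4*4 - 8)*((2 - 1)*1))*(-6) = ((16 - 8)*(1*1))*(-6) = (8*1)*(-6) = 8*(-6) = -48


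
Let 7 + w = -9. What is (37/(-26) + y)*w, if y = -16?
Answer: 3624/13 ≈ 278.77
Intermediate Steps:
w = -16 (w = -7 - 9 = -16)
(37/(-26) + y)*w = (37/(-26) - 16)*(-16) = (37*(-1/26) - 16)*(-16) = (-37/26 - 16)*(-16) = -453/26*(-16) = 3624/13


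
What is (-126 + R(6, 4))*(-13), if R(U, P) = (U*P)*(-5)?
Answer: 3198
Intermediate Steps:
R(U, P) = -5*P*U (R(U, P) = (P*U)*(-5) = -5*P*U)
(-126 + R(6, 4))*(-13) = (-126 - 5*4*6)*(-13) = (-126 - 120)*(-13) = -246*(-13) = 3198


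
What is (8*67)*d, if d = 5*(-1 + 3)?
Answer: 5360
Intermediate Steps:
d = 10 (d = 5*2 = 10)
(8*67)*d = (8*67)*10 = 536*10 = 5360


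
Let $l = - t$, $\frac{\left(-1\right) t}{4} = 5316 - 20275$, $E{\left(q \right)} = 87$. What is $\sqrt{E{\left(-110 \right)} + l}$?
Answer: $i \sqrt{59749} \approx 244.44 i$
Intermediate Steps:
$t = 59836$ ($t = - 4 \left(5316 - 20275\right) = \left(-4\right) \left(-14959\right) = 59836$)
$l = -59836$ ($l = \left(-1\right) 59836 = -59836$)
$\sqrt{E{\left(-110 \right)} + l} = \sqrt{87 - 59836} = \sqrt{-59749} = i \sqrt{59749}$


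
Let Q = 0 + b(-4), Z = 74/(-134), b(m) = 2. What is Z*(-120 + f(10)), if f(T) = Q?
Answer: 4366/67 ≈ 65.164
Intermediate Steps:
Z = -37/67 (Z = 74*(-1/134) = -37/67 ≈ -0.55224)
Q = 2 (Q = 0 + 2 = 2)
f(T) = 2
Z*(-120 + f(10)) = -37*(-120 + 2)/67 = -37/67*(-118) = 4366/67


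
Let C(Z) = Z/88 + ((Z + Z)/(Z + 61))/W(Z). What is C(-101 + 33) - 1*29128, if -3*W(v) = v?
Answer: -4485699/154 ≈ -29128.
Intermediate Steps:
W(v) = -v/3
C(Z) = -6/(61 + Z) + Z/88 (C(Z) = Z/88 + ((Z + Z)/(Z + 61))/((-Z/3)) = Z*(1/88) + ((2*Z)/(61 + Z))*(-3/Z) = Z/88 + (2*Z/(61 + Z))*(-3/Z) = Z/88 - 6/(61 + Z) = -6/(61 + Z) + Z/88)
C(-101 + 33) - 1*29128 = (-528 + (-101 + 33)² + 61*(-101 + 33))/(88*(61 + (-101 + 33))) - 1*29128 = (-528 + (-68)² + 61*(-68))/(88*(61 - 68)) - 29128 = (1/88)*(-528 + 4624 - 4148)/(-7) - 29128 = (1/88)*(-⅐)*(-52) - 29128 = 13/154 - 29128 = -4485699/154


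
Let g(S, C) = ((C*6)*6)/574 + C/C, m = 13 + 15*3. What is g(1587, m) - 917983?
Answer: -263459790/287 ≈ -9.1798e+5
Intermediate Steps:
m = 58 (m = 13 + 45 = 58)
g(S, C) = 1 + 18*C/287 (g(S, C) = ((6*C)*6)*(1/574) + 1 = (36*C)*(1/574) + 1 = 18*C/287 + 1 = 1 + 18*C/287)
g(1587, m) - 917983 = (1 + (18/287)*58) - 917983 = (1 + 1044/287) - 917983 = 1331/287 - 917983 = -263459790/287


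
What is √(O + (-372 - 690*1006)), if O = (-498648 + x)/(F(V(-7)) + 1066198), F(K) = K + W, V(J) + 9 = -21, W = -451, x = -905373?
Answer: 5*I*√389528588741505/118413 ≈ 833.38*I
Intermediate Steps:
V(J) = -30 (V(J) = -9 - 21 = -30)
F(K) = -451 + K (F(K) = K - 451 = -451 + K)
O = -468007/355239 (O = (-498648 - 905373)/((-451 - 30) + 1066198) = -1404021/(-481 + 1066198) = -1404021/1065717 = -1404021*1/1065717 = -468007/355239 ≈ -1.3174)
√(O + (-372 - 690*1006)) = √(-468007/355239 + (-372 - 690*1006)) = √(-468007/355239 + (-372 - 694140)) = √(-468007/355239 - 694512) = √(-246718216375/355239) = 5*I*√389528588741505/118413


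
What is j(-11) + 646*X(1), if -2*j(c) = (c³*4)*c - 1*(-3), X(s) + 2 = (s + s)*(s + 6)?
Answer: -43063/2 ≈ -21532.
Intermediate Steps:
X(s) = -2 + 2*s*(6 + s) (X(s) = -2 + (s + s)*(s + 6) = -2 + (2*s)*(6 + s) = -2 + 2*s*(6 + s))
j(c) = -3/2 - 2*c⁴ (j(c) = -((c³*4)*c - 1*(-3))/2 = -((4*c³)*c + 3)/2 = -(4*c⁴ + 3)/2 = -(3 + 4*c⁴)/2 = -3/2 - 2*c⁴)
j(-11) + 646*X(1) = (-3/2 - 2*(-11)⁴) + 646*(-2 + 2*1² + 12*1) = (-3/2 - 2*14641) + 646*(-2 + 2*1 + 12) = (-3/2 - 29282) + 646*(-2 + 2 + 12) = -58567/2 + 646*12 = -58567/2 + 7752 = -43063/2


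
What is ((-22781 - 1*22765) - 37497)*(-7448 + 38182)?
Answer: -2552243562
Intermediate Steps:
((-22781 - 1*22765) - 37497)*(-7448 + 38182) = ((-22781 - 22765) - 37497)*30734 = (-45546 - 37497)*30734 = -83043*30734 = -2552243562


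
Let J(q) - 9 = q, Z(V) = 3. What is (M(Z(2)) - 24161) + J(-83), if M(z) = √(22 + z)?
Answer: -24230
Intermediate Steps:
J(q) = 9 + q
(M(Z(2)) - 24161) + J(-83) = (√(22 + 3) - 24161) + (9 - 83) = (√25 - 24161) - 74 = (5 - 24161) - 74 = -24156 - 74 = -24230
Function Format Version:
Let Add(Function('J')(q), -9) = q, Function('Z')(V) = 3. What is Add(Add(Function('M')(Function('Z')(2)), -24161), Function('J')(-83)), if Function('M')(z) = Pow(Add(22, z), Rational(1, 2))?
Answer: -24230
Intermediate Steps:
Function('J')(q) = Add(9, q)
Add(Add(Function('M')(Function('Z')(2)), -24161), Function('J')(-83)) = Add(Add(Pow(Add(22, 3), Rational(1, 2)), -24161), Add(9, -83)) = Add(Add(Pow(25, Rational(1, 2)), -24161), -74) = Add(Add(5, -24161), -74) = Add(-24156, -74) = -24230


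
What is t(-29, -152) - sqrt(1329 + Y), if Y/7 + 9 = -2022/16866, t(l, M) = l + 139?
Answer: 110 - sqrt(9996947637)/2811 ≈ 74.431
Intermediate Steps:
t(l, M) = 139 + l
Y = -179452/2811 (Y = -63 + 7*(-2022/16866) = -63 + 7*(-2022*1/16866) = -63 + 7*(-337/2811) = -63 - 2359/2811 = -179452/2811 ≈ -63.839)
t(-29, -152) - sqrt(1329 + Y) = (139 - 29) - sqrt(1329 - 179452/2811) = 110 - sqrt(3556367/2811) = 110 - sqrt(9996947637)/2811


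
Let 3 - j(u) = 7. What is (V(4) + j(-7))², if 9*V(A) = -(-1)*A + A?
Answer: 784/81 ≈ 9.6790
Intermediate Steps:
j(u) = -4 (j(u) = 3 - 1*7 = 3 - 7 = -4)
V(A) = 2*A/9 (V(A) = (-(-1)*A + A)/9 = (A + A)/9 = (2*A)/9 = 2*A/9)
(V(4) + j(-7))² = ((2/9)*4 - 4)² = (8/9 - 4)² = (-28/9)² = 784/81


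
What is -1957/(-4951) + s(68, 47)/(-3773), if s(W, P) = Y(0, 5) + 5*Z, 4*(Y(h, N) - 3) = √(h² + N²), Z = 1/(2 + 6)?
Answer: 58876999/149440984 ≈ 0.39398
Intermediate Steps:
Z = ⅛ (Z = 1/8 = ⅛ ≈ 0.12500)
Y(h, N) = 3 + √(N² + h²)/4 (Y(h, N) = 3 + √(h² + N²)/4 = 3 + √(N² + h²)/4)
s(W, P) = 39/8 (s(W, P) = (3 + √(5² + 0²)/4) + 5*(⅛) = (3 + √(25 + 0)/4) + 5/8 = (3 + √25/4) + 5/8 = (3 + (¼)*5) + 5/8 = (3 + 5/4) + 5/8 = 17/4 + 5/8 = 39/8)
-1957/(-4951) + s(68, 47)/(-3773) = -1957/(-4951) + (39/8)/(-3773) = -1957*(-1/4951) + (39/8)*(-1/3773) = 1957/4951 - 39/30184 = 58876999/149440984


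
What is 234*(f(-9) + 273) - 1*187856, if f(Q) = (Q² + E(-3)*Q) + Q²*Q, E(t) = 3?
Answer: -281924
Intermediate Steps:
f(Q) = Q² + Q³ + 3*Q (f(Q) = (Q² + 3*Q) + Q²*Q = (Q² + 3*Q) + Q³ = Q² + Q³ + 3*Q)
234*(f(-9) + 273) - 1*187856 = 234*(-9*(3 - 9 + (-9)²) + 273) - 1*187856 = 234*(-9*(3 - 9 + 81) + 273) - 187856 = 234*(-9*75 + 273) - 187856 = 234*(-675 + 273) - 187856 = 234*(-402) - 187856 = -94068 - 187856 = -281924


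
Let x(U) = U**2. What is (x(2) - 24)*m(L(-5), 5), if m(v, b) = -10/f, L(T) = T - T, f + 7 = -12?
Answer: -200/19 ≈ -10.526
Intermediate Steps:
f = -19 (f = -7 - 12 = -19)
L(T) = 0
m(v, b) = 10/19 (m(v, b) = -10/(-19) = -10*(-1/19) = 10/19)
(x(2) - 24)*m(L(-5), 5) = (2**2 - 24)*(10/19) = (4 - 24)*(10/19) = -20*10/19 = -200/19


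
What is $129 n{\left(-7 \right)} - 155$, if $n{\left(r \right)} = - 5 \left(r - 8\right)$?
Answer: $9520$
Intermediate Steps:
$n{\left(r \right)} = 40 - 5 r$ ($n{\left(r \right)} = - 5 \left(-8 + r\right) = 40 - 5 r$)
$129 n{\left(-7 \right)} - 155 = 129 \left(40 - -35\right) - 155 = 129 \left(40 + 35\right) - 155 = 129 \cdot 75 - 155 = 9675 - 155 = 9520$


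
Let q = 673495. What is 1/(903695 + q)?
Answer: 1/1577190 ≈ 6.3404e-7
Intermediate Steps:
1/(903695 + q) = 1/(903695 + 673495) = 1/1577190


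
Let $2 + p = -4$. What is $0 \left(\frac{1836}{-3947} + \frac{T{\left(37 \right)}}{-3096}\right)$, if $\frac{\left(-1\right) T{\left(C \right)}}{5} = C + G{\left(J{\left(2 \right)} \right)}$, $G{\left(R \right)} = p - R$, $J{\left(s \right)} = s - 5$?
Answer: $0$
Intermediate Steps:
$p = -6$ ($p = -2 - 4 = -6$)
$J{\left(s \right)} = -5 + s$
$G{\left(R \right)} = -6 - R$
$T{\left(C \right)} = 15 - 5 C$ ($T{\left(C \right)} = - 5 \left(C - 3\right) = - 5 \left(-3 + C\right) = 15 - 5 C$)
$0 \left(\frac{1836}{-3947} + \frac{T{\left(37 \right)}}{-3096}\right) = 0 \left(\frac{1836}{-3947} + \frac{15 - 185}{-3096}\right) = 0 \left(1836 \left(- \frac{1}{3947}\right) + \left(15 - 185\right) \left(- \frac{1}{3096}\right)\right) = 0 \left(- \frac{1836}{3947} - - \frac{85}{1548}\right) = 0 \left(- \frac{1836}{3947} + \frac{85}{1548}\right) = 0 \left(- \frac{2506633}{6109956}\right) = 0$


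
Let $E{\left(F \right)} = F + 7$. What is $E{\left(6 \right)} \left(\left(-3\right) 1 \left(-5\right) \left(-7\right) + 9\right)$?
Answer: $-1248$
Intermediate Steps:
$E{\left(F \right)} = 7 + F$
$E{\left(6 \right)} \left(\left(-3\right) 1 \left(-5\right) \left(-7\right) + 9\right) = \left(7 + 6\right) \left(\left(-3\right) 1 \left(-5\right) \left(-7\right) + 9\right) = 13 \left(\left(-3\right) \left(-5\right) \left(-7\right) + 9\right) = 13 \left(15 \left(-7\right) + 9\right) = 13 \left(-105 + 9\right) = 13 \left(-96\right) = -1248$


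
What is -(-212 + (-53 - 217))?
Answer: 482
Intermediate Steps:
-(-212 + (-53 - 217)) = -(-212 - 270) = -1*(-482) = 482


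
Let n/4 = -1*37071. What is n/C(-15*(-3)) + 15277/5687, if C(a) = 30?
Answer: -140472133/28435 ≈ -4940.1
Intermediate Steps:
n = -148284 (n = 4*(-1*37071) = 4*(-37071) = -148284)
n/C(-15*(-3)) + 15277/5687 = -148284/30 + 15277/5687 = -148284*1/30 + 15277*(1/5687) = -24714/5 + 15277/5687 = -140472133/28435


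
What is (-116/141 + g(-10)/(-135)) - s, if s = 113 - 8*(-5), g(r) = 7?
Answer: -976334/6345 ≈ -153.87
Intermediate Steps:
s = 153 (s = 113 + 40 = 153)
(-116/141 + g(-10)/(-135)) - s = (-116/141 + 7/(-135)) - 1*153 = (-116*1/141 + 7*(-1/135)) - 153 = (-116/141 - 7/135) - 153 = -5549/6345 - 153 = -976334/6345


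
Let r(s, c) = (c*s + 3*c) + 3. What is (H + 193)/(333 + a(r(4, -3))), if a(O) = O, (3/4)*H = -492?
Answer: -463/315 ≈ -1.4698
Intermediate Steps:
r(s, c) = 3 + 3*c + c*s (r(s, c) = (3*c + c*s) + 3 = 3 + 3*c + c*s)
H = -656 (H = (4/3)*(-492) = -656)
(H + 193)/(333 + a(r(4, -3))) = (-656 + 193)/(333 + (3 + 3*(-3) - 3*4)) = -463/(333 + (3 - 9 - 12)) = -463/(333 - 18) = -463/315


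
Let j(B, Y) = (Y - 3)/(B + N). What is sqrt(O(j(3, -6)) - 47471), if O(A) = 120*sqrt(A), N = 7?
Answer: sqrt(-47471 + 36*I*sqrt(10)) ≈ 0.2612 + 217.88*I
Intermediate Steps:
j(B, Y) = (-3 + Y)/(7 + B) (j(B, Y) = (Y - 3)/(B + 7) = (-3 + Y)/(7 + B))
sqrt(O(j(3, -6)) - 47471) = sqrt(120*sqrt((-3 - 6)/(7 + 3)) - 47471) = sqrt(120*sqrt(-9/10) - 47471) = sqrt(120*(3*I*sqrt(10)/10) - 47471) = sqrt(36*I*sqrt(10) - 47471) = sqrt(-47471 + 36*I*sqrt(10))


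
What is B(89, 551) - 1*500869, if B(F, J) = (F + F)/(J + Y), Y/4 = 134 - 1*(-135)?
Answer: -814913685/1627 ≈ -5.0087e+5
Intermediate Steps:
Y = 1076 (Y = 4*(134 - 1*(-135)) = 4*(134 + 135) = 4*269 = 1076)
B(F, J) = 2*F/(1076 + J) (B(F, J) = (F + F)/(J + 1076) = (2*F)/(1076 + J) = 2*F/(1076 + J))
B(89, 551) - 1*500869 = 2*89/(1076 + 551) - 1*500869 = 2*89/1627 - 500869 = 2*89*(1/1627) - 500869 = 178/1627 - 500869 = -814913685/1627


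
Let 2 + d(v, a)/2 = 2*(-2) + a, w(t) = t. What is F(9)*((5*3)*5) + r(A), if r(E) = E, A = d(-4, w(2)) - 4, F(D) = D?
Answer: 663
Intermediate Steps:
d(v, a) = -12 + 2*a (d(v, a) = -4 + 2*(2*(-2) + a) = -4 + 2*(-4 + a) = -4 + (-8 + 2*a) = -12 + 2*a)
A = -12 (A = (-12 + 2*2) - 4 = (-12 + 4) - 4 = -8 - 4 = -12)
F(9)*((5*3)*5) + r(A) = 9*((5*3)*5) - 12 = 9*(15*5) - 12 = 9*75 - 12 = 675 - 12 = 663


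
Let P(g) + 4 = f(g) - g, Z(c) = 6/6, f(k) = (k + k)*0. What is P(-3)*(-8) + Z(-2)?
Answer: 9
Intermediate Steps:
f(k) = 0 (f(k) = (2*k)*0 = 0)
Z(c) = 1 (Z(c) = 6*(⅙) = 1)
P(g) = -4 - g (P(g) = -4 + (0 - g) = -4 - g)
P(-3)*(-8) + Z(-2) = (-4 - 1*(-3))*(-8) + 1 = (-4 + 3)*(-8) + 1 = -1*(-8) + 1 = 8 + 1 = 9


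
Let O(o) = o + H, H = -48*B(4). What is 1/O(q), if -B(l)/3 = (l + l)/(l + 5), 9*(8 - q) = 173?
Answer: 9/1051 ≈ 0.0085633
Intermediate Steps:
q = -101/9 (q = 8 - ⅑*173 = 8 - 173/9 = -101/9 ≈ -11.222)
B(l) = -6*l/(5 + l) (B(l) = -3*(l + l)/(l + 5) = -3*2*l/(5 + l) = -6*l/(5 + l))
H = 128 (H = -(-288)*4/(5 + 4) = -(-288)*4/9 = -48*(-8/3) = 128)
O(o) = 128 + o (O(o) = o + 128 = 128 + o)
1/O(q) = 1/(128 - 101/9) = 1/(1051/9) = 9/1051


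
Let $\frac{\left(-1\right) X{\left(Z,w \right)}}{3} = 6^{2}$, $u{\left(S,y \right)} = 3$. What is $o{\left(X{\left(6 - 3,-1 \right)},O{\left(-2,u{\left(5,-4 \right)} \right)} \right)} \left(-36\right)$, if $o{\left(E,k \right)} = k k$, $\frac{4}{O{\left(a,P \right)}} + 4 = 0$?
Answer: $-36$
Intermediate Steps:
$O{\left(a,P \right)} = -1$ ($O{\left(a,P \right)} = \frac{4}{-4 + 0} = \frac{4}{-4} = 4 \left(- \frac{1}{4}\right) = -1$)
$X{\left(Z,w \right)} = -108$ ($X{\left(Z,w \right)} = - 3 \cdot 6^{2} = \left(-3\right) 36 = -108$)
$o{\left(E,k \right)} = k^{2}$
$o{\left(X{\left(6 - 3,-1 \right)},O{\left(-2,u{\left(5,-4 \right)} \right)} \right)} \left(-36\right) = \left(-1\right)^{2} \left(-36\right) = 1 \left(-36\right) = -36$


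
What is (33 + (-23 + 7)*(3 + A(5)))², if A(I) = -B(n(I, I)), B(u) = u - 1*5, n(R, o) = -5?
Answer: 30625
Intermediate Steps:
B(u) = -5 + u (B(u) = u - 5 = -5 + u)
A(I) = 10 (A(I) = -(-5 - 5) = -1*(-10) = 10)
(33 + (-23 + 7)*(3 + A(5)))² = (33 + (-23 + 7)*(3 + 10))² = (33 - 16*13)² = (33 - 208)² = (-175)² = 30625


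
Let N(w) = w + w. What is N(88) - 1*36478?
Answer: -36302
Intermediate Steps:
N(w) = 2*w
N(88) - 1*36478 = 2*88 - 1*36478 = 176 - 36478 = -36302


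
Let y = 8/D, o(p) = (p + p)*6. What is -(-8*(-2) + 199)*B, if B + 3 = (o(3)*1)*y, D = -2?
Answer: 31605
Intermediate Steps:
o(p) = 12*p (o(p) = (2*p)*6 = 12*p)
y = -4 (y = 8/(-2) = 8*(-1/2) = -4)
B = -147 (B = -3 + ((12*3)*1)*(-4) = -3 + (36*1)*(-4) = -3 + 36*(-4) = -3 - 144 = -147)
-(-8*(-2) + 199)*B = -(-8*(-2) + 199)*(-147) = -(16 + 199)*(-147) = -215*(-147) = -1*(-31605) = 31605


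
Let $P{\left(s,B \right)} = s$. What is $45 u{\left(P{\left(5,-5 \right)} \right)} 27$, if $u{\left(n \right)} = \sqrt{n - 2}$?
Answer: $1215 \sqrt{3} \approx 2104.4$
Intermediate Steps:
$u{\left(n \right)} = \sqrt{-2 + n}$
$45 u{\left(P{\left(5,-5 \right)} \right)} 27 = 45 \sqrt{-2 + 5} \cdot 27 = 45 \sqrt{3} \cdot 27 = 1215 \sqrt{3}$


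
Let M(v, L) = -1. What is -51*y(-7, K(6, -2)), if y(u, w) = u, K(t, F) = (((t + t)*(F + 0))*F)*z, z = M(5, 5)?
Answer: 357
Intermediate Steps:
z = -1
K(t, F) = -2*t*F² (K(t, F) = (((t + t)*(F + 0))*F)*(-1) = (((2*t)*F)*F)*(-1) = ((2*F*t)*F)*(-1) = (2*t*F²)*(-1) = -2*t*F²)
-51*y(-7, K(6, -2)) = -51*(-7) = 357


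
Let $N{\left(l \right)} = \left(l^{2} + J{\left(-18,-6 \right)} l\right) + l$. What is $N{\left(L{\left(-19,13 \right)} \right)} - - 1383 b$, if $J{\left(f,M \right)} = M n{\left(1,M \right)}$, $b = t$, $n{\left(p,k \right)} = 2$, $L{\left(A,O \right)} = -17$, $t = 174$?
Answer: $241118$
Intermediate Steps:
$b = 174$
$J{\left(f,M \right)} = 2 M$ ($J{\left(f,M \right)} = M 2 = 2 M$)
$N{\left(l \right)} = l^{2} - 11 l$ ($N{\left(l \right)} = \left(l^{2} + 2 \left(-6\right) l\right) + l = \left(l^{2} - 12 l\right) + l = l^{2} - 11 l$)
$N{\left(L{\left(-19,13 \right)} \right)} - - 1383 b = - 17 \left(-11 - 17\right) - \left(-1383\right) 174 = \left(-17\right) \left(-28\right) - -240642 = 476 + 240642 = 241118$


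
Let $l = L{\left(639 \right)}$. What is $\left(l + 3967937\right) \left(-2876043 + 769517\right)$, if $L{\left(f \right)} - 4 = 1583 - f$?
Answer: $-8360559443510$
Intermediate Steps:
$L{\left(f \right)} = 1587 - f$ ($L{\left(f \right)} = 4 - \left(-1583 + f\right) = 1587 - f$)
$l = 948$ ($l = 1587 - 639 = 948$)
$\left(l + 3967937\right) \left(-2876043 + 769517\right) = \left(948 + 3967937\right) \left(-2876043 + 769517\right) = 3968885 \left(-2106526\right) = -8360559443510$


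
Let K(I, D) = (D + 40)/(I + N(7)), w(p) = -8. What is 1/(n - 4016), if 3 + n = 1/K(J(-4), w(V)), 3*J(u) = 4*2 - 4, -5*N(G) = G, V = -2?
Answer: -480/1929121 ≈ -0.00024882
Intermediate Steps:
N(G) = -G/5
J(u) = 4/3 (J(u) = (4*2 - 4)/3 = (8 - 4)/3 = (⅓)*4 = 4/3)
K(I, D) = (40 + D)/(-7/5 + I) (K(I, D) = (D + 40)/(I - ⅕*7) = (40 + D)/(I - 7/5) = (40 + D)/(-7/5 + I))
n = -1441/480 (n = -3 + 1/(5*(40 - 8)/(-7 + 5*(4/3))) = -3 + 1/(5*32/(-7 + 20/3)) = -3 + 1/(5*32/(-⅓)) = -3 + 1/(5*(-3)*32) = -3 + 1/(-480) = -3 - 1/480 = -1441/480 ≈ -3.0021)
1/(n - 4016) = 1/(-1441/480 - 4016) = 1/(-1929121/480) = -480/1929121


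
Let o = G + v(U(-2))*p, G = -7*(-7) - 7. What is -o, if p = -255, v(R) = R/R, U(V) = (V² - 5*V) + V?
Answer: 213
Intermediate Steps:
U(V) = V² - 4*V
v(R) = 1
G = 42 (G = 49 - 7 = 42)
o = -213 (o = 42 + 1*(-255) = 42 - 255 = -213)
-o = -1*(-213) = 213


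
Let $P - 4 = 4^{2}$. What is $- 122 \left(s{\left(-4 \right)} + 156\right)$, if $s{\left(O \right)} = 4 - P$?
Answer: $-17080$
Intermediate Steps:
$P = 20$ ($P = 4 + 4^{2} = 4 + 16 = 20$)
$s{\left(O \right)} = -16$ ($s{\left(O \right)} = 4 - 20 = -16$)
$- 122 \left(s{\left(-4 \right)} + 156\right) = - 122 \left(-16 + 156\right) = \left(-122\right) 140 = -17080$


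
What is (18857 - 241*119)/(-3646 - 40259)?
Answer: 3274/14635 ≈ 0.22371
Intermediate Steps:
(18857 - 241*119)/(-3646 - 40259) = (18857 - 28679)/(-43905) = -9822*(-1/43905) = 3274/14635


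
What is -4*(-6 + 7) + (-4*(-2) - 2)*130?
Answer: 776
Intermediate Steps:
-4*(-6 + 7) + (-4*(-2) - 2)*130 = -4*1 + (8 - 2)*130 = -4 + 6*130 = -4 + 780 = 776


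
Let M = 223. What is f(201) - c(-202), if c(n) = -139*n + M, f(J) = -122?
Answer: -28423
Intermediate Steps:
c(n) = 223 - 139*n (c(n) = -139*n + 223 = 223 - 139*n)
f(201) - c(-202) = -122 - (223 - 139*(-202)) = -122 - (223 + 28078) = -122 - 1*28301 = -122 - 28301 = -28423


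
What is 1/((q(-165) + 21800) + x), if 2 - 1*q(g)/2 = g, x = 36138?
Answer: 1/58272 ≈ 1.7161e-5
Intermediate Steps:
q(g) = 4 - 2*g
1/((q(-165) + 21800) + x) = 1/(((4 - 2*(-165)) + 21800) + 36138) = 1/(((4 + 330) + 21800) + 36138) = 1/((334 + 21800) + 36138) = 1/(22134 + 36138) = 1/58272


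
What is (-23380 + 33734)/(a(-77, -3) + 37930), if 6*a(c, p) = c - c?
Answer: 5177/18965 ≈ 0.27298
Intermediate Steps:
a(c, p) = 0 (a(c, p) = (c - c)/6 = (1/6)*0 = 0)
(-23380 + 33734)/(a(-77, -3) + 37930) = (-23380 + 33734)/(0 + 37930) = 10354/37930 = 10354*(1/37930) = 5177/18965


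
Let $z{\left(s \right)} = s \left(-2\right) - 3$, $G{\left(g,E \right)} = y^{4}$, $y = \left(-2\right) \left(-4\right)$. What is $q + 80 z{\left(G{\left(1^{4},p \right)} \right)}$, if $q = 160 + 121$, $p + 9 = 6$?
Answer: $-655319$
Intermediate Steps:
$p = -3$ ($p = -9 + 6 = -3$)
$y = 8$
$G{\left(g,E \right)} = 4096$ ($G{\left(g,E \right)} = 8^{4} = 4096$)
$q = 281$
$z{\left(s \right)} = -3 - 2 s$ ($z{\left(s \right)} = - 2 s - 3 = -3 - 2 s$)
$q + 80 z{\left(G{\left(1^{4},p \right)} \right)} = 281 + 80 \left(-3 - 8192\right) = 281 + 80 \left(-8195\right) = 281 - 655600 = -655319$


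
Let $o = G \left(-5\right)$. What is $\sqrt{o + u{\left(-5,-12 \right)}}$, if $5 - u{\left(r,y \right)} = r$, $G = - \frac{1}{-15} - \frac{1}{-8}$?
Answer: $\frac{\sqrt{1302}}{12} \approx 3.0069$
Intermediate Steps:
$G = \frac{23}{120}$ ($G = \left(-1\right) \left(- \frac{1}{15}\right) - - \frac{1}{8} = \frac{1}{15} + \frac{1}{8} = \frac{23}{120} \approx 0.19167$)
$u{\left(r,y \right)} = 5 - r$
$o = - \frac{23}{24}$ ($o = \frac{23}{120} \left(-5\right) = - \frac{23}{24} \approx -0.95833$)
$\sqrt{o + u{\left(-5,-12 \right)}} = \sqrt{- \frac{23}{24} + \left(5 - -5\right)} = \sqrt{- \frac{23}{24} + \left(5 + 5\right)} = \sqrt{- \frac{23}{24} + 10} = \sqrt{\frac{217}{24}} = \frac{\sqrt{1302}}{12}$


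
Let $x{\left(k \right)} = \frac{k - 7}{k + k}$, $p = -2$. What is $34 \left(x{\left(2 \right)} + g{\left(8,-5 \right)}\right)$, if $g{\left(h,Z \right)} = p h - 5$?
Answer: $- \frac{1513}{2} \approx -756.5$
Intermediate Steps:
$x{\left(k \right)} = \frac{-7 + k}{2 k}$
$g{\left(h,Z \right)} = -5 - 2 h$ ($g{\left(h,Z \right)} = - 2 h - 5 = -5 - 2 h$)
$34 \left(x{\left(2 \right)} + g{\left(8,-5 \right)}\right) = 34 \left(\frac{-7 + 2}{2 \cdot 2} - 21\right) = 34 \left(\frac{1}{2} \cdot \frac{1}{2} \left(-5\right) - 21\right) = 34 \left(- \frac{5}{4} - 21\right) = 34 \left(- \frac{89}{4}\right) = - \frac{1513}{2}$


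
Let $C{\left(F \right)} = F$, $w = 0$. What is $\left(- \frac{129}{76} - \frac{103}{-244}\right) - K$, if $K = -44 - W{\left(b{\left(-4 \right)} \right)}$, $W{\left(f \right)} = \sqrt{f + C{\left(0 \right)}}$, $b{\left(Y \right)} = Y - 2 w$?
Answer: $\frac{49518}{1159} + 2 i \approx 42.725 + 2.0 i$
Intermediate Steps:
$b{\left(Y \right)} = Y$ ($b{\left(Y \right)} = Y - 0 = Y + 0 = Y$)
$W{\left(f \right)} = \sqrt{f}$ ($W{\left(f \right)} = \sqrt{f + 0} = \sqrt{f}$)
$K = -44 - 2 i$ ($K = -44 - \sqrt{-4} = -44 - 2 i \approx -44.0 - 2.0 i$)
$\left(- \frac{129}{76} - \frac{103}{-244}\right) - K = \left(- \frac{129}{76} - \frac{103}{-244}\right) - \left(-44 - 2 i\right) = \left(\left(-129\right) \frac{1}{76} - - \frac{103}{244}\right) + \left(44 + 2 i\right) = \left(- \frac{129}{76} + \frac{103}{244}\right) + \left(44 + 2 i\right) = - \frac{1478}{1159} + \left(44 + 2 i\right) = \frac{49518}{1159} + 2 i$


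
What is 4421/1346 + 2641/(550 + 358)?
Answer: 3784527/611084 ≈ 6.1931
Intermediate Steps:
4421/1346 + 2641/(550 + 358) = 4421*(1/1346) + 2641/908 = 4421/1346 + 2641*(1/908) = 4421/1346 + 2641/908 = 3784527/611084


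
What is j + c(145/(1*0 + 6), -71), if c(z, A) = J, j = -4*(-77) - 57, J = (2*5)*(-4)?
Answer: 211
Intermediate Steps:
J = -40 (J = 10*(-4) = -40)
j = 251 (j = 308 - 57 = 251)
c(z, A) = -40
j + c(145/(1*0 + 6), -71) = 251 - 40 = 211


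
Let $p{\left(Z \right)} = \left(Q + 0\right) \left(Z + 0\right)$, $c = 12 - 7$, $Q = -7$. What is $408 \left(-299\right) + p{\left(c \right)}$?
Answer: $-122027$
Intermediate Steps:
$c = 5$ ($c = 12 - 7 = 5$)
$p{\left(Z \right)} = - 7 Z$ ($p{\left(Z \right)} = \left(-7 + 0\right) \left(Z + 0\right) = - 7 Z$)
$408 \left(-299\right) + p{\left(c \right)} = 408 \left(-299\right) - 35 = -121992 - 35 = -122027$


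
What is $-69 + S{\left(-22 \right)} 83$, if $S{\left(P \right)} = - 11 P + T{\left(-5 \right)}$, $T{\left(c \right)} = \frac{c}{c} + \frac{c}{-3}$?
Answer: $\frac{60715}{3} \approx 20238.0$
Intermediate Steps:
$T{\left(c \right)} = 1 - \frac{c}{3}$ ($T{\left(c \right)} = 1 + c \left(- \frac{1}{3}\right) = 1 - \frac{c}{3}$)
$S{\left(P \right)} = \frac{8}{3} - 11 P$ ($S{\left(P \right)} = - 11 P + \left(1 - - \frac{5}{3}\right) = - 11 P + \left(1 + \frac{5}{3}\right) = - 11 P + \frac{8}{3} = \frac{8}{3} - 11 P$)
$-69 + S{\left(-22 \right)} 83 = -69 + \left(\frac{8}{3} - -242\right) 83 = -69 + \left(\frac{8}{3} + 242\right) 83 = -69 + \frac{734}{3} \cdot 83 = -69 + \frac{60922}{3} = \frac{60715}{3}$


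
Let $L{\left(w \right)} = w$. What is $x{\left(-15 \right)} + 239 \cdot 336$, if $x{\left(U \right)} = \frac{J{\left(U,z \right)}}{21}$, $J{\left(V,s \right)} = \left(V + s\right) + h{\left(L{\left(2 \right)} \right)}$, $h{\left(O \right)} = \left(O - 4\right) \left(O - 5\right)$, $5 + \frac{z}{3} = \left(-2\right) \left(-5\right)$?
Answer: $\frac{562130}{7} \approx 80304.0$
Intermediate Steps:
$z = 15$ ($z = -15 + 3 \left(\left(-2\right) \left(-5\right)\right) = -15 + 3 \cdot 10 = -15 + 30 = 15$)
$h{\left(O \right)} = \left(-5 + O\right) \left(-4 + O\right)$ ($h{\left(O \right)} = \left(-4 + O\right) \left(-5 + O\right) = \left(-5 + O\right) \left(-4 + O\right)$)
$J{\left(V,s \right)} = 6 + V + s$ ($J{\left(V,s \right)} = \left(V + s\right) + \left(20 + 2^{2} - 18\right) = \left(V + s\right) + \left(20 + 4 - 18\right) = \left(V + s\right) + 6 = 6 + V + s$)
$x{\left(U \right)} = 1 + \frac{U}{21}$ ($x{\left(U \right)} = \frac{6 + U + 15}{21} = \left(21 + U\right) \frac{1}{21} = 1 + \frac{U}{21}$)
$x{\left(-15 \right)} + 239 \cdot 336 = \left(1 + \frac{1}{21} \left(-15\right)\right) + 239 \cdot 336 = \left(1 - \frac{5}{7}\right) + 80304 = \frac{2}{7} + 80304 = \frac{562130}{7}$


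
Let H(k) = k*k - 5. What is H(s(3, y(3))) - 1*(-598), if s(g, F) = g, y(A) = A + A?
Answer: 602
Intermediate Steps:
y(A) = 2*A
H(k) = -5 + k² (H(k) = k² - 5 = -5 + k²)
H(s(3, y(3))) - 1*(-598) = (-5 + 3²) - 1*(-598) = (-5 + 9) + 598 = 4 + 598 = 602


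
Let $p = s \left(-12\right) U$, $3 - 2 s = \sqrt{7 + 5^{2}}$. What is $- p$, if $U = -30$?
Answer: $-540 + 720 \sqrt{2} \approx 478.23$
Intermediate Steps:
$s = \frac{3}{2} - 2 \sqrt{2}$ ($s = \frac{3}{2} - \frac{\sqrt{7 + 5^{2}}}{2} = \frac{3}{2} - \frac{\sqrt{7 + 25}}{2} = \frac{3}{2} - \frac{\sqrt{32}}{2} = \frac{3}{2} - \frac{4 \sqrt{2}}{2} = \frac{3}{2} - 2 \sqrt{2} \approx -1.3284$)
$p = 540 - 720 \sqrt{2}$ ($p = \left(\frac{3}{2} - 2 \sqrt{2}\right) \left(-12\right) \left(-30\right) = \left(-18 + 24 \sqrt{2}\right) \left(-30\right) = 540 - 720 \sqrt{2} \approx -478.23$)
$- p = - (540 - 720 \sqrt{2}) = -540 + 720 \sqrt{2}$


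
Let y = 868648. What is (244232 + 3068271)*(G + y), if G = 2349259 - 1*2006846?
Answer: 4011643195683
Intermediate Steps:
G = 342413 (G = 2349259 - 2006846 = 342413)
(244232 + 3068271)*(G + y) = (244232 + 3068271)*(342413 + 868648) = 3312503*1211061 = 4011643195683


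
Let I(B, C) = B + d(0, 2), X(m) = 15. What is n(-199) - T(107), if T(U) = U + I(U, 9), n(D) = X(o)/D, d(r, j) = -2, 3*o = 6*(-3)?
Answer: -42203/199 ≈ -212.08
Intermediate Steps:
o = -6 (o = (6*(-3))/3 = (1/3)*(-18) = -6)
I(B, C) = -2 + B (I(B, C) = B - 2 = -2 + B)
n(D) = 15/D
T(U) = -2 + 2*U (T(U) = U + (-2 + U) = -2 + 2*U)
n(-199) - T(107) = 15/(-199) - (-2 + 2*107) = 15*(-1/199) - (-2 + 214) = -15/199 - 1*212 = -15/199 - 212 = -42203/199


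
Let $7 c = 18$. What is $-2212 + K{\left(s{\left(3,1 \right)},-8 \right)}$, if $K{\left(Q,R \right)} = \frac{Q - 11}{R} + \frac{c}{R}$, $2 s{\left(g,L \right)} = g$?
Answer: $- \frac{247647}{112} \approx -2211.1$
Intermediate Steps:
$c = \frac{18}{7}$ ($c = \frac{1}{7} \cdot 18 = \frac{18}{7} \approx 2.5714$)
$s{\left(g,L \right)} = \frac{g}{2}$
$K{\left(Q,R \right)} = \frac{18}{7 R} + \frac{-11 + Q}{R}$ ($K{\left(Q,R \right)} = \frac{Q - 11}{R} + \frac{18}{7 R} = \frac{-11 + Q}{R} + \frac{18}{7 R} = \frac{18}{7 R} + \frac{-11 + Q}{R}$)
$-2212 + K{\left(s{\left(3,1 \right)},-8 \right)} = -2212 + \frac{- \frac{59}{7} + \frac{1}{2} \cdot 3}{-8} = -2212 - \frac{- \frac{59}{7} + \frac{3}{2}}{8} = -2212 - - \frac{97}{112} = -2212 + \frac{97}{112} = - \frac{247647}{112}$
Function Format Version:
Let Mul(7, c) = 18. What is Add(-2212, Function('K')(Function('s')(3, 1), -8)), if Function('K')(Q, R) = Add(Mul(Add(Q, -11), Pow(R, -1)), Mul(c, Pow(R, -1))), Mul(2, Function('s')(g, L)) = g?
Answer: Rational(-247647, 112) ≈ -2211.1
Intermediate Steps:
c = Rational(18, 7) (c = Mul(Rational(1, 7), 18) = Rational(18, 7) ≈ 2.5714)
Function('s')(g, L) = Mul(Rational(1, 2), g)
Function('K')(Q, R) = Add(Mul(Rational(18, 7), Pow(R, -1)), Mul(Pow(R, -1), Add(-11, Q))) (Function('K')(Q, R) = Add(Mul(Add(Q, -11), Pow(R, -1)), Mul(Rational(18, 7), Pow(R, -1))) = Add(Mul(Add(-11, Q), Pow(R, -1)), Mul(Rational(18, 7), Pow(R, -1))) = Add(Mul(Pow(R, -1), Add(-11, Q)), Mul(Rational(18, 7), Pow(R, -1))) = Add(Mul(Rational(18, 7), Pow(R, -1)), Mul(Pow(R, -1), Add(-11, Q))))
Add(-2212, Function('K')(Function('s')(3, 1), -8)) = Add(-2212, Mul(Pow(-8, -1), Add(Rational(-59, 7), Mul(Rational(1, 2), 3)))) = Add(-2212, Mul(Rational(-1, 8), Add(Rational(-59, 7), Rational(3, 2)))) = Add(-2212, Mul(Rational(-1, 8), Rational(-97, 14))) = Add(-2212, Rational(97, 112)) = Rational(-247647, 112)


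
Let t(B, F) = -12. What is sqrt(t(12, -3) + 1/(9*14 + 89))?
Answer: I*sqrt(554485)/215 ≈ 3.4634*I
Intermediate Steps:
sqrt(t(12, -3) + 1/(9*14 + 89)) = sqrt(-12 + 1/(9*14 + 89)) = sqrt(-12 + 1/(126 + 89)) = sqrt(-12 + 1/215) = sqrt(-2579/215) = I*sqrt(554485)/215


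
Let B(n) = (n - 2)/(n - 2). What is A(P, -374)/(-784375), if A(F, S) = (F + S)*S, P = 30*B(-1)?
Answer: -128656/784375 ≈ -0.16402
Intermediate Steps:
B(n) = 1 (B(n) = (-2 + n)/(-2 + n) = 1)
P = 30 (P = 30*1 = 30)
A(F, S) = S*(F + S)
A(P, -374)/(-784375) = -374*(30 - 374)/(-784375) = -374*(-344)*(-1/784375) = 128656*(-1/784375) = -128656/784375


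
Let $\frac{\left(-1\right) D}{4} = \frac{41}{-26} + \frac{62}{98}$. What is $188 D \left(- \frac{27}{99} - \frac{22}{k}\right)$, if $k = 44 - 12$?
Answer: $- \frac{735033}{1078} \approx -681.85$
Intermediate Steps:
$k = 32$ ($k = 44 - 12 = 32$)
$D = \frac{2406}{637}$ ($D = - 4 \left(\frac{41}{-26} + \frac{62}{98}\right) = - 4 \left(41 \left(- \frac{1}{26}\right) + 62 \cdot \frac{1}{98}\right) = - 4 \left(- \frac{41}{26} + \frac{31}{49}\right) = \left(-4\right) \left(- \frac{1203}{1274}\right) = \frac{2406}{637} \approx 3.7771$)
$188 D \left(- \frac{27}{99} - \frac{22}{k}\right) = 188 \cdot \frac{2406}{637} \left(- \frac{27}{99} - \frac{22}{32}\right) = \frac{452328 \left(\left(-27\right) \frac{1}{99} - \frac{11}{16}\right)}{637} = \frac{452328 \left(- \frac{3}{11} - \frac{11}{16}\right)}{637} = \frac{452328}{637} \left(- \frac{169}{176}\right) = - \frac{735033}{1078}$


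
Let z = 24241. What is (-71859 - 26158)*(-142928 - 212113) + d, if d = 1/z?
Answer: 843588101668978/24241 ≈ 3.4800e+10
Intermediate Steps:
d = 1/24241 ≈ 4.1252e-5
(-71859 - 26158)*(-142928 - 212113) + d = (-71859 - 26158)*(-142928 - 212113) + 1/24241 = -98017*(-355041) + 1/24241 = 34800053697 + 1/24241 = 843588101668978/24241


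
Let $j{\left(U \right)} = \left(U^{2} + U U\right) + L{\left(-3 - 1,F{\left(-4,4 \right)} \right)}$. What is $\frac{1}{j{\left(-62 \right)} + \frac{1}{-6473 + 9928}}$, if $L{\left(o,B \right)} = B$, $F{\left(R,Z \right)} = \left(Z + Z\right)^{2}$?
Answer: $\frac{3455}{26783161} \approx 0.000129$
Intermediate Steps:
$F{\left(R,Z \right)} = 4 Z^{2}$ ($F{\left(R,Z \right)} = \left(2 Z\right)^{2} = 4 Z^{2}$)
$j{\left(U \right)} = 64 + 2 U^{2}$ ($j{\left(U \right)} = \left(U^{2} + U U\right) + 4 \cdot 4^{2} = \left(U^{2} + U^{2}\right) + 4 \cdot 16 = 2 U^{2} + 64 = 64 + 2 U^{2}$)
$\frac{1}{j{\left(-62 \right)} + \frac{1}{-6473 + 9928}} = \frac{1}{\left(64 + 2 \left(-62\right)^{2}\right) + \frac{1}{-6473 + 9928}} = \frac{1}{\left(64 + 2 \cdot 3844\right) + \frac{1}{3455}} = \frac{1}{\left(64 + 7688\right) + \frac{1}{3455}} = \frac{1}{7752 + \frac{1}{3455}} = \frac{1}{\frac{26783161}{3455}} = \frac{3455}{26783161}$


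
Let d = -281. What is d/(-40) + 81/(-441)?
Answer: 13409/1960 ≈ 6.8413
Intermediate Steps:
d/(-40) + 81/(-441) = -281/(-40) + 81/(-441) = -281*(-1/40) + 81*(-1/441) = 281/40 - 9/49 = 13409/1960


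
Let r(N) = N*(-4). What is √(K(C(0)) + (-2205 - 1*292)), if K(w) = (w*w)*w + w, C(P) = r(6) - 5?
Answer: I*√26915 ≈ 164.06*I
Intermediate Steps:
r(N) = -4*N
C(P) = -29 (C(P) = -4*6 - 5 = -24 - 5 = -29)
K(w) = w + w³ (K(w) = w²*w + w = w³ + w = w + w³)
√(K(C(0)) + (-2205 - 1*292)) = √((-29 + (-29)³) + (-2205 - 1*292)) = √((-29 - 24389) + (-2205 - 292)) = √(-24418 - 2497) = √(-26915) = I*√26915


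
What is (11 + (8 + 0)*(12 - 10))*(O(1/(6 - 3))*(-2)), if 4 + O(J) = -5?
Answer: 486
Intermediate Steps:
O(J) = -9 (O(J) = -4 - 5 = -9)
(11 + (8 + 0)*(12 - 10))*(O(1/(6 - 3))*(-2)) = (11 + (8 + 0)*(12 - 10))*(-9*(-2)) = (11 + 8*2)*18 = (11 + 16)*18 = 27*18 = 486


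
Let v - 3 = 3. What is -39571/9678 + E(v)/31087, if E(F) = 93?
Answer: -1229243623/300859986 ≈ -4.0858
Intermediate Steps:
v = 6 (v = 3 + 3 = 6)
-39571/9678 + E(v)/31087 = -39571/9678 + 93/31087 = -1229243623/300859986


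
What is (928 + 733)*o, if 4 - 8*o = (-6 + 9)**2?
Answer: -8305/8 ≈ -1038.1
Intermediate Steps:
o = -5/8 (o = 1/2 - (-6 + 9)**2/8 = 1/2 - 1/8*3**2 = 1/2 - 1/8*9 = 1/2 - 9/8 = -5/8 ≈ -0.62500)
(928 + 733)*o = (928 + 733)*(-5/8) = 1661*(-5/8) = -8305/8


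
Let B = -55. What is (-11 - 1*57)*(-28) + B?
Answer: 1849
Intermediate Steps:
(-11 - 1*57)*(-28) + B = (-11 - 1*57)*(-28) - 55 = (-11 - 57)*(-28) - 55 = -68*(-28) - 55 = 1904 - 55 = 1849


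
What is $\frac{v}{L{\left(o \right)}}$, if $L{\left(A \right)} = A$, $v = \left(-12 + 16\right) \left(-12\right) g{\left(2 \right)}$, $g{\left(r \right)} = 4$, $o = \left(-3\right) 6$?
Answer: $\frac{32}{3} \approx 10.667$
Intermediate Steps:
$o = -18$
$v = -192$ ($v = \left(-12 + 16\right) \left(-12\right) 4 = 4 \left(-12\right) 4 = \left(-48\right) 4 = -192$)
$\frac{v}{L{\left(o \right)}} = - \frac{192}{-18} = \left(-192\right) \left(- \frac{1}{18}\right) = \frac{32}{3}$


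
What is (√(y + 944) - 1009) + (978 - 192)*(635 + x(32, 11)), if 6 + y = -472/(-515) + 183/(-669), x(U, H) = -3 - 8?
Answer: 489455 + √12380113105095/114845 ≈ 4.8949e+5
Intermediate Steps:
x(U, H) = -11
y = -615229/114845 (y = -6 + (-472/(-515) + 183/(-669)) = -6 + (-472*(-1/515) + 183*(-1/669)) = -6 + (472/515 - 61/223) = -6 + 73841/114845 = -615229/114845 ≈ -5.3570)
(√(y + 944) - 1009) + (978 - 192)*(635 + x(32, 11)) = (√(-615229/114845 + 944) - 1009) + (978 - 192)*(635 - 11) = (√(107798451/114845) - 1009) + 786*624 = (√12380113105095/114845 - 1009) + 490464 = (-1009 + √12380113105095/114845) + 490464 = 489455 + √12380113105095/114845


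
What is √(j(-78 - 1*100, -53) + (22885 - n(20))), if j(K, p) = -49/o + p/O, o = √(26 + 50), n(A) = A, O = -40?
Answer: √(3301897330 - 186200*√19)/380 ≈ 151.20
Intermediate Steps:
o = 2*√19 (o = √76 = 2*√19 ≈ 8.7178)
j(K, p) = -49*√19/38 - p/40 (j(K, p) = -49*√19/38 + p/(-40) = -49*√19/38 + p*(-1/40) = -49*√19/38 - p/40)
√(j(-78 - 1*100, -53) + (22885 - n(20))) = √((-49*√19/38 - 1/40*(-53)) + (22885 - 1*20)) = √((-49*√19/38 + 53/40) + (22885 - 20)) = √((53/40 - 49*√19/38) + 22865) = √(914653/40 - 49*√19/38)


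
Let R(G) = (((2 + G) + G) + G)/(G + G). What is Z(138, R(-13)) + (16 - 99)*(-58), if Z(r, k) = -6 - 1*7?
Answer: 4801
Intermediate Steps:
R(G) = (2 + 3*G)/(2*G) (R(G) = ((2 + 2*G) + G)/((2*G)) = (2 + 3*G)*(1/(2*G)) = (2 + 3*G)/(2*G))
Z(r, k) = -13 (Z(r, k) = -6 - 7 = -13)
Z(138, R(-13)) + (16 - 99)*(-58) = -13 + (16 - 99)*(-58) = -13 - 83*(-58) = -13 + 4814 = 4801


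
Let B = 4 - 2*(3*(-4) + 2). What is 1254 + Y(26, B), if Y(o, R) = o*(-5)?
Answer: 1124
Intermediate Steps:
B = 24 (B = 4 - 2*(-12 + 2) = 4 - 2*(-10) = 4 + 20 = 24)
Y(o, R) = -5*o
1254 + Y(26, B) = 1254 - 5*26 = 1254 - 130 = 1124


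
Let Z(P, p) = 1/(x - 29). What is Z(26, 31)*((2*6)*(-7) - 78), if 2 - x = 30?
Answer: 54/19 ≈ 2.8421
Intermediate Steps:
x = -28 (x = 2 - 1*30 = 2 - 30 = -28)
Z(P, p) = -1/57 (Z(P, p) = 1/(-28 - 29) = 1/(-57) = -1/57)
Z(26, 31)*((2*6)*(-7) - 78) = -((2*6)*(-7) - 78)/57 = -(12*(-7) - 78)/57 = -(-84 - 78)/57 = -1/57*(-162) = 54/19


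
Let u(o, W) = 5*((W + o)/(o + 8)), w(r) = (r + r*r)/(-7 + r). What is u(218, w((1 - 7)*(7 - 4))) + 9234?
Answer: 5219782/565 ≈ 9238.5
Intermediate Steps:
w(r) = (r + r²)/(-7 + r)
u(o, W) = 5*(W + o)/(8 + o) (u(o, W) = 5*((W + o)/(8 + o)) = 5*(W + o)/(8 + o))
u(218, w((1 - 7)*(7 - 4))) + 9234 = 5*(((1 - 7)*(7 - 4))*(1 + (1 - 7)*(7 - 4))/(-7 + (1 - 7)*(7 - 4)) + 218)/(8 + 218) + 9234 = 5*((-6*3)*(1 - 6*3)/(-7 - 6*3) + 218)/226 + 9234 = 5*(1/226)*(-18*(1 - 18)/(-7 - 18) + 218) + 9234 = 5*(1/226)*(-18*(-17)/(-25) + 218) + 9234 = 5*(1/226)*(-18*(-1/25)*(-17) + 218) + 9234 = 5*(1/226)*(-306/25 + 218) + 9234 = 5*(1/226)*(5144/25) + 9234 = 2572/565 + 9234 = 5219782/565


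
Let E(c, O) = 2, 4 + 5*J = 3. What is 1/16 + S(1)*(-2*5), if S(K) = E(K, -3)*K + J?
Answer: -287/16 ≈ -17.938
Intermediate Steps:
J = -⅕ (J = -⅘ + (⅕)*3 = -⅘ + ⅗ = -⅕ ≈ -0.20000)
S(K) = -⅕ + 2*K (S(K) = 2*K - ⅕ = -⅕ + 2*K)
1/16 + S(1)*(-2*5) = 1/16 + (-⅕ + 2*1)*(-2*5) = 1/16 + (-⅕ + 2)*(-10) = 1/16 + (9/5)*(-10) = 1/16 - 18 = -287/16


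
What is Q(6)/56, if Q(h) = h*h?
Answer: 9/14 ≈ 0.64286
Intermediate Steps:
Q(h) = h²
Q(6)/56 = 6²/56 = 36*(1/56) = 9/14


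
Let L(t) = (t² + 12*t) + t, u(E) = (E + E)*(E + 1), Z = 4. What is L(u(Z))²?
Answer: 4494400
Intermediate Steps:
u(E) = 2*E*(1 + E) (u(E) = (2*E)*(1 + E) = 2*E*(1 + E))
L(t) = t² + 13*t
L(u(Z))² = ((2*4*(1 + 4))*(13 + 2*4*(1 + 4)))² = ((2*4*5)*(13 + 2*4*5))² = (40*(13 + 40))² = (40*53)² = 2120² = 4494400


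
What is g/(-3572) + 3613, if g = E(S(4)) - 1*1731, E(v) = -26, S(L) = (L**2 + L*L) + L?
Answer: 12907393/3572 ≈ 3613.5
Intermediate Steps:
S(L) = L + 2*L**2 (S(L) = (L**2 + L**2) + L = 2*L**2 + L = L + 2*L**2)
g = -1757 (g = -26 - 1*1731 = -26 - 1731 = -1757)
g/(-3572) + 3613 = -1757/(-3572) + 3613 = -1757*(-1/3572) + 3613 = 1757/3572 + 3613 = 12907393/3572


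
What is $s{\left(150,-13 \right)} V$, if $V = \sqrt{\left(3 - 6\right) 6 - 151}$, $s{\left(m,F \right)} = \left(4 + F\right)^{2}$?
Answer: $1053 i \approx 1053.0 i$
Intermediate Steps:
$V = 13 i$ ($V = \sqrt{\left(-3\right) 6 - 151} = \sqrt{-18 - 151} = \sqrt{-169} = 13 i \approx 13.0 i$)
$s{\left(150,-13 \right)} V = \left(4 - 13\right)^{2} \cdot 13 i = \left(-9\right)^{2} \cdot 13 i = 81 \cdot 13 i = 1053 i$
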